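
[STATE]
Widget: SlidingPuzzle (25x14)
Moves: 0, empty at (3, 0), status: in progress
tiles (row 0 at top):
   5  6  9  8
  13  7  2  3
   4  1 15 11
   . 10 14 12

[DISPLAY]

┌────┬────┬────┬────┐    
│  5 │  6 │  9 │  8 │    
├────┼────┼────┼────┤    
│ 13 │  7 │  2 │  3 │    
├────┼────┼────┼────┤    
│  4 │  1 │ 15 │ 11 │    
├────┼────┼────┼────┤    
│    │ 10 │ 14 │ 12 │    
└────┴────┴────┴────┘    
Moves: 0                 
                         
                         
                         
                         


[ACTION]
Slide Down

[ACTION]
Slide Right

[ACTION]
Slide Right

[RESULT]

┌────┬────┬────┬────┐    
│  5 │  6 │  9 │  8 │    
├────┼────┼────┼────┤    
│ 13 │  7 │  2 │  3 │    
├────┼────┼────┼────┤    
│    │  1 │ 15 │ 11 │    
├────┼────┼────┼────┤    
│  4 │ 10 │ 14 │ 12 │    
└────┴────┴────┴────┘    
Moves: 1                 
                         
                         
                         
                         


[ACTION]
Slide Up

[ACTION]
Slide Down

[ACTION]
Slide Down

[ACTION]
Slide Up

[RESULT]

┌────┬────┬────┬────┐    
│  5 │  6 │  9 │  8 │    
├────┼────┼────┼────┤    
│ 13 │  7 │  2 │  3 │    
├────┼────┼────┼────┤    
│    │  1 │ 15 │ 11 │    
├────┼────┼────┼────┤    
│  4 │ 10 │ 14 │ 12 │    
└────┴────┴────┴────┘    
Moves: 5                 
                         
                         
                         
                         


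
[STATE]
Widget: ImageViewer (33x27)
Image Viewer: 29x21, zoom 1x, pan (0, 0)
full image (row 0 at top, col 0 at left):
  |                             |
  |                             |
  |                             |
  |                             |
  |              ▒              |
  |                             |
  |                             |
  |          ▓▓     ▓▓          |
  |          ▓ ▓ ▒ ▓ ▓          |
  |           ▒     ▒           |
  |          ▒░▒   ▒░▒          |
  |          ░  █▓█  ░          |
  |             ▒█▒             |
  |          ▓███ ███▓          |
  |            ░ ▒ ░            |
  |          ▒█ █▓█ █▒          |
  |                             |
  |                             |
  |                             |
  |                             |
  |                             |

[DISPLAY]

                                 
                                 
                                 
                                 
              ▒                  
                                 
                                 
          ▓▓     ▓▓              
          ▓ ▓ ▒ ▓ ▓              
           ▒     ▒               
          ▒░▒   ▒░▒              
          ░  █▓█  ░              
             ▒█▒                 
          ▓███ ███▓              
            ░ ▒ ░                
          ▒█ █▓█ █▒              
                                 
                                 
                                 
                                 
                                 
                                 
                                 
                                 
                                 
                                 
                                 


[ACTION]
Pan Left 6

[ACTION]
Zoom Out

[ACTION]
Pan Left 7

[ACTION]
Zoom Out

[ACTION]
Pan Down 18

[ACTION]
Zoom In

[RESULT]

                      ▒▒         
                      ▒▒         
                    ▒▒░░▒▒      ▒
                    ▒▒░░▒▒      ▒
                    ░░    ██▓▓██ 
                    ░░    ██▓▓██ 
                          ▒▒██▒▒ 
                          ▒▒██▒▒ 
                    ▓▓██████  ███
                    ▓▓██████  ███
                        ░░  ▒▒  ░
                        ░░  ▒▒  ░
                    ▒▒██  ██▓▓██ 
                    ▒▒██  ██▓▓██ 
                                 
                                 
                                 
                                 
                                 
                                 
                                 
                                 
                                 
                                 
                                 
                                 
                                 


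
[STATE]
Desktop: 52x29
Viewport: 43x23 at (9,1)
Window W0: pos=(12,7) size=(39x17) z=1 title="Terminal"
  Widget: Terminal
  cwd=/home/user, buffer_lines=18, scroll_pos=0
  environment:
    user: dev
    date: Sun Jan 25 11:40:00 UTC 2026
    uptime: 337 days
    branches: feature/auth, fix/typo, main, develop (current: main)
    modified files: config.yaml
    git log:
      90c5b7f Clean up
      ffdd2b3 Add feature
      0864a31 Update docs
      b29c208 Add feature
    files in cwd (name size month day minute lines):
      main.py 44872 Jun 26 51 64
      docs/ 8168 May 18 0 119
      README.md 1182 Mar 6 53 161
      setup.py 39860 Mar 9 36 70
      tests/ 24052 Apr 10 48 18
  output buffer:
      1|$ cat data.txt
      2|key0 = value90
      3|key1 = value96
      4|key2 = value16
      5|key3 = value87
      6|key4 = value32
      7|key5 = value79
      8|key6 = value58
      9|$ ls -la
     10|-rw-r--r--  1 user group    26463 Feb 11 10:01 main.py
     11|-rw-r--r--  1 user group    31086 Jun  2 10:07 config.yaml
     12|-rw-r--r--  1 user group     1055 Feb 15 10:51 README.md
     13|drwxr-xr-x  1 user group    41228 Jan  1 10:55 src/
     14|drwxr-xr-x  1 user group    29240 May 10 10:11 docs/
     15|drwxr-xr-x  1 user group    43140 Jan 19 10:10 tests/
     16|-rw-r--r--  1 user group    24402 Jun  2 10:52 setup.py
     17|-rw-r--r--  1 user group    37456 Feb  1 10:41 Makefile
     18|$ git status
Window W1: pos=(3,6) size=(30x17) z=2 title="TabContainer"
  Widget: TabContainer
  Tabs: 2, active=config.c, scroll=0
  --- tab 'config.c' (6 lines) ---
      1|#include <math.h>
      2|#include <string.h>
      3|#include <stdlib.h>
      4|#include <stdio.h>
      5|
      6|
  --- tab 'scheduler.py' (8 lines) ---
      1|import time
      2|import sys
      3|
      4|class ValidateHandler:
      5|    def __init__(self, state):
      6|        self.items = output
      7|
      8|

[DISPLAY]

                                           
                                           
                                           
                                           
                                           
━━━━━━━━━━━━━━━━━━━━━━━┓                   
ontainer               ┃━━━━━━━━━━━━━━━━━┓ 
───────────────────────┨                 ┃ 
ig.c]│ scheduler.py    ┃─────────────────┨ 
───────────────────────┃                 ┃ 
ude <math.h>           ┃                 ┃ 
ude <string.h>         ┃                 ┃ 
ude <stdlib.h>         ┃                 ┃ 
ude <stdio.h>          ┃                 ┃ 
                       ┃                 ┃ 
                       ┃                 ┃ 
                       ┃                 ┃ 
                       ┃                 ┃ 
                       ┃roup    26463 Feb┃ 
                       ┃roup    31086 Jun┃ 
                       ┃roup     1055 Feb┃ 
━━━━━━━━━━━━━━━━━━━━━━━┛roup    41228 Jan┃ 
   ┗━━━━━━━━━━━━━━━━━━━━━━━━━━━━━━━━━━━━━┛ 


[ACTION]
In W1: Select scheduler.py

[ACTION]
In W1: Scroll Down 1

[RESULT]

                                           
                                           
                                           
                                           
                                           
━━━━━━━━━━━━━━━━━━━━━━━┓                   
ontainer               ┃━━━━━━━━━━━━━━━━━┓ 
───────────────────────┨                 ┃ 
ig.c │[scheduler.py]   ┃─────────────────┨ 
───────────────────────┃                 ┃ 
t sys                  ┃                 ┃ 
                       ┃                 ┃ 
 ValidateHandler:      ┃                 ┃ 
ef __init__(self, state┃                 ┃ 
   self.items = output ┃                 ┃ 
                       ┃                 ┃ 
                       ┃                 ┃ 
                       ┃                 ┃ 
                       ┃roup    26463 Feb┃ 
                       ┃roup    31086 Jun┃ 
                       ┃roup     1055 Feb┃ 
━━━━━━━━━━━━━━━━━━━━━━━┛roup    41228 Jan┃ 
   ┗━━━━━━━━━━━━━━━━━━━━━━━━━━━━━━━━━━━━━┛ 


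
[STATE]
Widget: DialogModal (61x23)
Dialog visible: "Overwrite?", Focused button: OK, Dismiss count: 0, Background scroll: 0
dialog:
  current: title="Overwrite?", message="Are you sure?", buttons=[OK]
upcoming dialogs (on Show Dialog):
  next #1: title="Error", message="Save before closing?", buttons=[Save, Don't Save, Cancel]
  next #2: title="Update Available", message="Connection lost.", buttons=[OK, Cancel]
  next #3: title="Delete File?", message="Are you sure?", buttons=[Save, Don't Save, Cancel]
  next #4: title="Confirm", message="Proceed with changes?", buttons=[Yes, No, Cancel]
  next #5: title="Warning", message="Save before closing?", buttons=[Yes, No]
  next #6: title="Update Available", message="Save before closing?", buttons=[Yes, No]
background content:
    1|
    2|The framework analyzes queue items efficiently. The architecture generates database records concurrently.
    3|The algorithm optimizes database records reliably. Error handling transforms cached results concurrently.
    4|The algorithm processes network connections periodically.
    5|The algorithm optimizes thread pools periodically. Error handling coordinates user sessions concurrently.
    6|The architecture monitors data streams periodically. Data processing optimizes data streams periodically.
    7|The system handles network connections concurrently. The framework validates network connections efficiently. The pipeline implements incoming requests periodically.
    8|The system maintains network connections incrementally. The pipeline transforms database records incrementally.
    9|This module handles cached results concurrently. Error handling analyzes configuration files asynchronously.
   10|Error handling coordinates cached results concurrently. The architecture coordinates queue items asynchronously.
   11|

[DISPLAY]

                                                             
The framework analyzes queue items efficiently. The architect
The algorithm optimizes database records reliably. Error hand
The algorithm processes network connections periodically.    
The algorithm optimizes thread pools periodically. Error hand
The architecture monitors data streams periodically. Data pro
The system handles network connections concurrently. The fram
The system maintains network connections incrementally. The p
This module handles cached results concurrently. Error handli
Error handling coordin┌───────────────┐ts concurrently. The a
                      │   Overwrite?  │                      
                      │ Are you sure? │                      
                      │      [OK]     │                      
                      └───────────────┘                      
                                                             
                                                             
                                                             
                                                             
                                                             
                                                             
                                                             
                                                             
                                                             


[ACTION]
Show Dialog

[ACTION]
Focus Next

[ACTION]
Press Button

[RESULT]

                                                             
The framework analyzes queue items efficiently. The architect
The algorithm optimizes database records reliably. Error hand
The algorithm processes network connections periodically.    
The algorithm optimizes thread pools periodically. Error hand
The architecture monitors data streams periodically. Data pro
The system handles network connections concurrently. The fram
The system maintains network connections incrementally. The p
This module handles cached results concurrently. Error handli
Error handling coordinates cached results concurrently. The a
                                                             
                                                             
                                                             
                                                             
                                                             
                                                             
                                                             
                                                             
                                                             
                                                             
                                                             
                                                             
                                                             


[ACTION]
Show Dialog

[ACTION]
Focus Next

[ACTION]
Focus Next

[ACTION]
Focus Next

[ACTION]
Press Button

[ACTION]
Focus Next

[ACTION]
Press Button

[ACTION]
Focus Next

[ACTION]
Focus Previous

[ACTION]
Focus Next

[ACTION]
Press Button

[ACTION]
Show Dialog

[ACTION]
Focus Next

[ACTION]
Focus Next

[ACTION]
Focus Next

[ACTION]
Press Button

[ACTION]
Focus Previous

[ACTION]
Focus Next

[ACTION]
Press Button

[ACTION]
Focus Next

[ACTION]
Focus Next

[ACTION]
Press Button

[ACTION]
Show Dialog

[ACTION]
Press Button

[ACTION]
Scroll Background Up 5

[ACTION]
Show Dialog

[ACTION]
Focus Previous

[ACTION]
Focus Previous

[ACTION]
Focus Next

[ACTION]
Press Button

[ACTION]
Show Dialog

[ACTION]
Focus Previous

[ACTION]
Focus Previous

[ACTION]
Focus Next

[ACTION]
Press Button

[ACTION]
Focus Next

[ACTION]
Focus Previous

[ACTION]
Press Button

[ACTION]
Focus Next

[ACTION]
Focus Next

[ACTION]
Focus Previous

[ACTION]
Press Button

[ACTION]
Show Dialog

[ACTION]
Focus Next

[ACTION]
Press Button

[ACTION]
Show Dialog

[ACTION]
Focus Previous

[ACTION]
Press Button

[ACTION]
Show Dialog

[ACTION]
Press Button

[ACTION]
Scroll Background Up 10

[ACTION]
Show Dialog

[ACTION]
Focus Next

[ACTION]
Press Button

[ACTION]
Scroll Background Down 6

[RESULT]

The system handles network connections concurrently. The fram
The system maintains network connections incrementally. The p
This module handles cached results concurrently. Error handli
Error handling coordinates cached results concurrently. The a
                                                             
                                                             
                                                             
                                                             
                                                             
                                                             
                                                             
                                                             
                                                             
                                                             
                                                             
                                                             
                                                             
                                                             
                                                             
                                                             
                                                             
                                                             
                                                             


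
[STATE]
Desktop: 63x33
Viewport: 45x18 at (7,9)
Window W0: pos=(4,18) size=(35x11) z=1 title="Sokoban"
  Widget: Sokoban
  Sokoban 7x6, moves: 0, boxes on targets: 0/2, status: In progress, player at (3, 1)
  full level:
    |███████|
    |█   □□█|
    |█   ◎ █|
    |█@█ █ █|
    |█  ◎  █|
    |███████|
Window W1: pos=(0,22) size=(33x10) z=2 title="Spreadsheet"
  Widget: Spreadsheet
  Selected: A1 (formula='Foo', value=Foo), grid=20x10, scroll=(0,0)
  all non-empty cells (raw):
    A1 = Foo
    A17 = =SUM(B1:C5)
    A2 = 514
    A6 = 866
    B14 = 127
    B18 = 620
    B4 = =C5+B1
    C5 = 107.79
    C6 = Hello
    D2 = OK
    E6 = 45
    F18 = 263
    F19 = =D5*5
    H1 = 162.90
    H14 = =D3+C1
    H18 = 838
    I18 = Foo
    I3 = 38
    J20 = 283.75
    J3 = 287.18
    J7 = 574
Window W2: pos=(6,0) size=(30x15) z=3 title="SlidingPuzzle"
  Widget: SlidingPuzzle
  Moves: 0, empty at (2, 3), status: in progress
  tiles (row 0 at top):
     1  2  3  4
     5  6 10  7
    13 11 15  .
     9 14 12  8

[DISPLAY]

├────┼────┼────┼────┤       ┃                
│  9 │ 14 │ 12 │  8 │       ┃                
└────┴────┴────┴────┘       ┃                
Moves: 0                    ┃                
                            ┃                
━━━━━━━━━━━━━━━━━━━━━━━━━━━━┛                
                                             
                                             
                                             
━━━━━━━━━━━━━━━━━━━━━━━━━━━━━━━┓             
okoban                         ┃             
───────────────────────────────┨             
█████                          ┃             
━━━━━━━━━━━━━━━━━━━━━━━━━┓     ┃             
dsheet                   ┃     ┃             
─────────────────────────┨     ┃             
o                        ┃     ┃             
 A       B       C       ┃     ┃             


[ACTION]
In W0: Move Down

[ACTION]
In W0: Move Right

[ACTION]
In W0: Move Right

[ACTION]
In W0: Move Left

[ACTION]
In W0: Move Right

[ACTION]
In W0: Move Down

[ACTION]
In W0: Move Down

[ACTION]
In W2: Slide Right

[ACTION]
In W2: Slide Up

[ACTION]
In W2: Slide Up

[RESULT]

├────┼────┼────┼────┤       ┃                
│  9 │ 14 │    │  8 │       ┃                
└────┴────┴────┴────┘       ┃                
Moves: 2                    ┃                
                            ┃                
━━━━━━━━━━━━━━━━━━━━━━━━━━━━┛                
                                             
                                             
                                             
━━━━━━━━━━━━━━━━━━━━━━━━━━━━━━━┓             
okoban                         ┃             
───────────────────────────────┨             
█████                          ┃             
━━━━━━━━━━━━━━━━━━━━━━━━━┓     ┃             
dsheet                   ┃     ┃             
─────────────────────────┨     ┃             
o                        ┃     ┃             
 A       B       C       ┃     ┃             


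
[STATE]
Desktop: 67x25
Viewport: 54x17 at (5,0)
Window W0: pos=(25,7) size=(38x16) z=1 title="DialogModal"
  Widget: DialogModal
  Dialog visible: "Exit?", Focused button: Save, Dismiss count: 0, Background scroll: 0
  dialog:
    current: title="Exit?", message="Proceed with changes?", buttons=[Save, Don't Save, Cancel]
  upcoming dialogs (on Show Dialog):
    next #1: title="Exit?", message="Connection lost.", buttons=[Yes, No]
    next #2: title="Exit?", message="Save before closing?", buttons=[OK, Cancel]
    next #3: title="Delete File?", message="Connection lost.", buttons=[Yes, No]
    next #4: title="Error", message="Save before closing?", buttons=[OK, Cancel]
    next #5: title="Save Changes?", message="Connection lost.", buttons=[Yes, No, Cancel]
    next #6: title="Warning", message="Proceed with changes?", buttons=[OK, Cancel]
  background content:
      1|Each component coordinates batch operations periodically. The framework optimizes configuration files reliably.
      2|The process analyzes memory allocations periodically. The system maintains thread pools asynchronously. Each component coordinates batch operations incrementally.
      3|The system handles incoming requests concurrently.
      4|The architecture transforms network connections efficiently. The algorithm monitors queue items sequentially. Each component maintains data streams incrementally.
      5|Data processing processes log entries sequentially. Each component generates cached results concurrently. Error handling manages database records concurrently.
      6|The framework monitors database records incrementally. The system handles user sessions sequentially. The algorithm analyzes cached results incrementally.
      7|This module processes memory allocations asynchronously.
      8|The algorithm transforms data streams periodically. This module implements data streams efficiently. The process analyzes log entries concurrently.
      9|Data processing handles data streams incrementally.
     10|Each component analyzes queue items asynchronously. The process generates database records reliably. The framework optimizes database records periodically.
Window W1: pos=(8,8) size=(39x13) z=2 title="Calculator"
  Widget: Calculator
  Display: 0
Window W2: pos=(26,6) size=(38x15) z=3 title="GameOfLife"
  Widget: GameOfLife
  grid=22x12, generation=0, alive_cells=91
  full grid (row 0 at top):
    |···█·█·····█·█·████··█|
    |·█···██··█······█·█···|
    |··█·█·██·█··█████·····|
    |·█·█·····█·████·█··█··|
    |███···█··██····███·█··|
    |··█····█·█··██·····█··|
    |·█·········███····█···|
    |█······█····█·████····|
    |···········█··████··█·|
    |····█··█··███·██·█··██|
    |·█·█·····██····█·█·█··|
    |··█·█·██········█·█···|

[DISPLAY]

                                                      
                                                      
                                                      
                                                      
                                                      
                                                      
                     ┏━━━━━━━━━━━━━━━━━━━━━━━━━━━━━━━━
                    ┏┃ GameOfLife                     
   ┏━━━━━━━━━━━━━━━━━┠────────────────────────────────
   ┃ Calculator      ┃Gen: 0                          
   ┠─────────────────┃·█···██··█······█·█···          
   ┃                 ┃··█·█·██·█··█████·····          
   ┃┌───┬───┬───┬───┐┃·█·█·····█·████·█··█··          
   ┃│ 7 │ 8 │ 9 │ ÷ │┃███···█··██····███·█··          
   ┃├───┼───┼───┼───┤┃··█····█·█··██·····█··          
   ┃│ 4 │ 5 │ 6 │ × │┃·█·········███····█···          
   ┃├───┼───┼───┼───┤┃█······█····█·████····          


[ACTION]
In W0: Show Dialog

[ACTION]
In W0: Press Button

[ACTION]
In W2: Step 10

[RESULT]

                                                      
                                                      
                                                      
                                                      
                                                      
                                                      
                     ┏━━━━━━━━━━━━━━━━━━━━━━━━━━━━━━━━
                    ┏┃ GameOfLife                     
   ┏━━━━━━━━━━━━━━━━━┠────────────────────────────────
   ┃ Calculator      ┃Gen: 10                         
   ┠─────────────────┃·········██···········          
   ┃                 ┃··················█···          
   ┃┌───┬───┬───┬───┐┃···············█·█·██·          
   ┃│ 7 │ 8 │ 9 │ ÷ │┃██······█·····██·██···          
   ┃├───┼───┼───┼───┤┃██·███···█···█·█······          
   ┃│ 4 │ 5 │ 6 │ × │┃·····█···██···█·······          
   ┃├───┼───┼───┼───┤┃·····█··█·█···········          


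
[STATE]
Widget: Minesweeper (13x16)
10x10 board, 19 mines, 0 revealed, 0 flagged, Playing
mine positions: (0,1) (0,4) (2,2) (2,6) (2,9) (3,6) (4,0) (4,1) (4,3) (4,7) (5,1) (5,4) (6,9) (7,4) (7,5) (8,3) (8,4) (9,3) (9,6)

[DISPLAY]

■■■■■■■■■■   
■■■■■■■■■■   
■■■■■■■■■■   
■■■■■■■■■■   
■■■■■■■■■■   
■■■■■■■■■■   
■■■■■■■■■■   
■■■■■■■■■■   
■■■■■■■■■■   
■■■■■■■■■■   
             
             
             
             
             
             


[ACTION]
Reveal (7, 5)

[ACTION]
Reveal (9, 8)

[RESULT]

■✹■■✹■■■■■   
■■■■■■■■■■   
■■✹■■■✹■■✹   
■■■■■■✹■■■   
✹✹■✹■■■✹■■   
■✹■■✹■■■■■   
■■■■■■■■■✹   
■■■■✹✹■■■■   
■■■✹✹■■■■■   
■■■✹■■✹■■■   
             
             
             
             
             
             


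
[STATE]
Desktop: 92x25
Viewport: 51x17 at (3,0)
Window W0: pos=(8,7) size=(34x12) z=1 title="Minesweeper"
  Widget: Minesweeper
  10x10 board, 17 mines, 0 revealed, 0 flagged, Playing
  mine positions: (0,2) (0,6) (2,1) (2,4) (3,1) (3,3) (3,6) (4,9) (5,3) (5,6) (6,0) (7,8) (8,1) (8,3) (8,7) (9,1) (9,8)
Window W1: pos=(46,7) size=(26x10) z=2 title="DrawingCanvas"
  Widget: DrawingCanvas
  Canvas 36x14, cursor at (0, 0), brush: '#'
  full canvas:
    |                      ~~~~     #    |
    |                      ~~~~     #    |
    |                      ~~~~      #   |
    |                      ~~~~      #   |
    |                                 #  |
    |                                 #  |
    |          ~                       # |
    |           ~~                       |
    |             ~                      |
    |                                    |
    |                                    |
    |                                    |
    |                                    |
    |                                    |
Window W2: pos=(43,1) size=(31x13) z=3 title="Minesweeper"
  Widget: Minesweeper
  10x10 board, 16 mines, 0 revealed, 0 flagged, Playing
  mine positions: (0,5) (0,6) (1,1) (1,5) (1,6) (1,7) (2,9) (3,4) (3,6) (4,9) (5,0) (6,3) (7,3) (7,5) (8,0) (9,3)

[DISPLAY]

                                                   
                                        ┏━━━━━━━━━━
                                        ┃ Minesweep
                                        ┠──────────
                                        ┃■■■■■■■■■■
                                        ┃■■■■■■■■■■
                                        ┃■■■■■■■■■■
     ┏━━━━━━━━━━━━━━━━━━━━━━━━━━━━━━━━┓ ┃■■■■■■■■■■
     ┃ Minesweeper                    ┃ ┃■■■■■■■■■■
     ┠────────────────────────────────┨ ┃■■■■■■■■■■
     ┃■■■■■■■■■■                      ┃ ┃■■■■■■■■■■
     ┃■■■■■■■■■■                      ┃ ┃■■■■■■■■■■
     ┃■■■■■■■■■■                      ┃ ┃■■■■■■■■■■
     ┃■■■■■■■■■■                      ┃ ┗━━━━━━━━━━
     ┃■■■■■■■■■■                      ┃    ┃       
     ┃■■■■■■■■■■                      ┃    ┃       
     ┃■■■■■■■■■■                      ┃    ┗━━━━━━━


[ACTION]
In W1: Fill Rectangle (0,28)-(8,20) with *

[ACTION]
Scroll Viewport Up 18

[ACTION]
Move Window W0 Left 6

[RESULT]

                                                   
                                        ┏━━━━━━━━━━
                                        ┃ Minesweep
                                        ┠──────────
                                        ┃■■■■■■■■■■
                                        ┃■■■■■■■■■■
                                        ┃■■■■■■■■■■
━━━━━━━━━━━━━━━━━━━━━━━━━━━━━━━━┓       ┃■■■■■■■■■■
 Minesweeper                    ┃       ┃■■■■■■■■■■
────────────────────────────────┨       ┃■■■■■■■■■■
■■■■■■■■■■                      ┃       ┃■■■■■■■■■■
■■■■■■■■■■                      ┃       ┃■■■■■■■■■■
■■■■■■■■■■                      ┃       ┃■■■■■■■■■■
■■■■■■■■■■                      ┃       ┗━━━━━━━━━━
■■■■■■■■■■                      ┃          ┃       
■■■■■■■■■■                      ┃          ┃       
■■■■■■■■■■                      ┃          ┗━━━━━━━


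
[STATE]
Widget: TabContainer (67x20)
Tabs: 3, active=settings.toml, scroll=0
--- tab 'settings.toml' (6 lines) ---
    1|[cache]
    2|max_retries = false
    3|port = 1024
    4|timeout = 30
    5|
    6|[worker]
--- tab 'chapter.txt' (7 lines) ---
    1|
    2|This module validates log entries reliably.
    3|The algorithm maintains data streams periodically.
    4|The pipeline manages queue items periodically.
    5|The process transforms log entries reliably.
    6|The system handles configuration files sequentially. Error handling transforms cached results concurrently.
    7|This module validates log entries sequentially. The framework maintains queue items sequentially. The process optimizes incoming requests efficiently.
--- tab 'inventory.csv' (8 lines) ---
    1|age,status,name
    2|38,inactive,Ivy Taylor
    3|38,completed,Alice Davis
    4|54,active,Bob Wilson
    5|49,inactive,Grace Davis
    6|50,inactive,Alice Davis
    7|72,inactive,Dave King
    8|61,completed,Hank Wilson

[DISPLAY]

[settings.toml]│ chapter.txt │ inventory.csv                       
───────────────────────────────────────────────────────────────────
[cache]                                                            
max_retries = false                                                
port = 1024                                                        
timeout = 30                                                       
                                                                   
[worker]                                                           
                                                                   
                                                                   
                                                                   
                                                                   
                                                                   
                                                                   
                                                                   
                                                                   
                                                                   
                                                                   
                                                                   
                                                                   


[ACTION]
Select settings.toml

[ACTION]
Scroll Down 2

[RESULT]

[settings.toml]│ chapter.txt │ inventory.csv                       
───────────────────────────────────────────────────────────────────
port = 1024                                                        
timeout = 30                                                       
                                                                   
[worker]                                                           
                                                                   
                                                                   
                                                                   
                                                                   
                                                                   
                                                                   
                                                                   
                                                                   
                                                                   
                                                                   
                                                                   
                                                                   
                                                                   
                                                                   


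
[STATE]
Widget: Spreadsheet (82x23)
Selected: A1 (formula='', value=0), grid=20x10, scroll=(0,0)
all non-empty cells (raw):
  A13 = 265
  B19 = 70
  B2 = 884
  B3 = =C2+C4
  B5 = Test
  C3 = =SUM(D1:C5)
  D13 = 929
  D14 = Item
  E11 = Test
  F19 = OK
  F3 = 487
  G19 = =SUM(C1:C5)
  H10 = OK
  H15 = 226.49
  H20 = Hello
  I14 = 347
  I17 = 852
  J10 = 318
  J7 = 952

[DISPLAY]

A1:                                                                               
       A       B       C       D       E       F       G       H       I       J  
----------------------------------------------------------------------------------
  1      [0]       0       0       0       0       0       0       0       0      
  2        0     884       0       0       0       0       0       0       0      
  3        0       0#CIRC!         0       0     487       0       0       0      
  4        0       0       0       0       0       0       0       0       0      
  5        0Test           0       0       0       0       0       0       0      
  6        0       0       0       0       0       0       0       0       0      
  7        0       0       0       0       0       0       0       0       0     9
  8        0       0       0       0       0       0       0       0       0      
  9        0       0       0       0       0       0       0       0       0      
 10        0       0       0       0       0       0       0OK             0     3
 11        0       0       0       0Test           0       0       0       0      
 12        0       0       0       0       0       0       0       0       0      
 13      265       0       0     929       0       0       0       0       0      
 14        0       0       0Item           0       0       0       0     347      
 15        0       0       0       0       0       0       0  226.49       0      
 16        0       0       0       0       0       0       0       0       0      
 17        0       0       0       0       0       0       0       0     852      
 18        0       0       0       0       0       0       0       0       0      
 19        0      70       0       0       0OK      #CIRC!         0       0      
 20        0       0       0       0       0       0       0Hello          0      


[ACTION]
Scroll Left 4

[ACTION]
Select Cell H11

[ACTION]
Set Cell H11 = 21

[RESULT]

H11: 21                                                                           
       A       B       C       D       E       F       G       H       I       J  
----------------------------------------------------------------------------------
  1        0       0       0       0       0       0       0       0       0      
  2        0     884       0       0       0       0       0       0       0      
  3        0       0#CIRC!         0       0     487       0       0       0      
  4        0       0       0       0       0       0       0       0       0      
  5        0Test           0       0       0       0       0       0       0      
  6        0       0       0       0       0       0       0       0       0      
  7        0       0       0       0       0       0       0       0       0     9
  8        0       0       0       0       0       0       0       0       0      
  9        0       0       0       0       0       0       0       0       0      
 10        0       0       0       0       0       0       0OK             0     3
 11        0       0       0       0Test           0       0    [21]       0      
 12        0       0       0       0       0       0       0       0       0      
 13      265       0       0     929       0       0       0       0       0      
 14        0       0       0Item           0       0       0       0     347      
 15        0       0       0       0       0       0       0  226.49       0      
 16        0       0       0       0       0       0       0       0       0      
 17        0       0       0       0       0       0       0       0     852      
 18        0       0       0       0       0       0       0       0       0      
 19        0      70       0       0       0OK      #CIRC!         0       0      
 20        0       0       0       0       0       0       0Hello          0      


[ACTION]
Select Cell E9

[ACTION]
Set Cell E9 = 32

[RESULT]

E9: 32                                                                            
       A       B       C       D       E       F       G       H       I       J  
----------------------------------------------------------------------------------
  1        0       0       0       0       0       0       0       0       0      
  2        0     884       0       0       0       0       0       0       0      
  3        0       0#CIRC!         0       0     487       0       0       0      
  4        0       0       0       0       0       0       0       0       0      
  5        0Test           0       0       0       0       0       0       0      
  6        0       0       0       0       0       0       0       0       0      
  7        0       0       0       0       0       0       0       0       0     9
  8        0       0       0       0       0       0       0       0       0      
  9        0       0       0       0    [32]       0       0       0       0      
 10        0       0       0       0       0       0       0OK             0     3
 11        0       0       0       0Test           0       0      21       0      
 12        0       0       0       0       0       0       0       0       0      
 13      265       0       0     929       0       0       0       0       0      
 14        0       0       0Item           0       0       0       0     347      
 15        0       0       0       0       0       0       0  226.49       0      
 16        0       0       0       0       0       0       0       0       0      
 17        0       0       0       0       0       0       0       0     852      
 18        0       0       0       0       0       0       0       0       0      
 19        0      70       0       0       0OK      #CIRC!         0       0      
 20        0       0       0       0       0       0       0Hello          0      
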